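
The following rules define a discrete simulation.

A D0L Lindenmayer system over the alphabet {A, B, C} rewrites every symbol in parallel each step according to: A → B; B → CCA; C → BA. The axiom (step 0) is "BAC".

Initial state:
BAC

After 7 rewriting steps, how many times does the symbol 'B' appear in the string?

step 0: BAC
step 1: CCABBA
step 2: BABABCCACCAB
step 3: CCABCCABCCABABABBABABCCA
step 4: BABABCCABABABCCABABABCCABCCABCCACCABCCABCCABABAB
step 5: CCABCCABCCABABABCCABCCABCCABABABCCABCCABCCABABABCCABABABCCABABABBABABCCABABABCCABABABCCABCCABCCA
step 6: BABABCCABABABCCABABABCCABCCABCCABABABCCABABABCCABABABCCABC…ABCCABABABCCABCCABCCABABABCCABCCABCCABABABCCABABABCCABABAB  (len 192)
step 7: CCABCCABCCABABABCCABCCABCCABABABCCABCCABCCABABABCCABABABCC…CABABABCCABABABCCABCCABCCABABABCCABCCABCCABABABCCABCCABCCA  (len 384)

128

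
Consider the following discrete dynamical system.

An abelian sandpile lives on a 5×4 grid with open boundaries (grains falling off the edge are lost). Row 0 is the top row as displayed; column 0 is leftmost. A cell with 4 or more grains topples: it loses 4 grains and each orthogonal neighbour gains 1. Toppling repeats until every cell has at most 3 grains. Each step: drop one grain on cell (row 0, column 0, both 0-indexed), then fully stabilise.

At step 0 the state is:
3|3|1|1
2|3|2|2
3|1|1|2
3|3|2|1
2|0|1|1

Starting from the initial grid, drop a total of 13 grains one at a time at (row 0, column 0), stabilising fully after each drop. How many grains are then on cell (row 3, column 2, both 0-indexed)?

[0] 3|3|1|1
2|3|2|2
3|1|1|2
3|3|2|1
2|0|1|1
[1] 2|1|2|1
1|2|3|2
2|0|2|2
1|1|3|1
3|1|1|1
[2] 3|1|2|1
1|2|3|2
2|0|2|2
1|1|3|1
3|1|1|1
[3] 0|2|2|1
2|2|3|2
2|0|2|2
1|1|3|1
3|1|1|1
[4] 1|2|2|1
2|2|3|2
2|0|2|2
1|1|3|1
3|1|1|1
[5] 2|2|2|1
2|2|3|2
2|0|2|2
1|1|3|1
3|1|1|1
[6] 3|2|2|1
2|2|3|2
2|0|2|2
1|1|3|1
3|1|1|1
[7] 0|3|2|1
3|2|3|2
2|0|2|2
1|1|3|1
3|1|1|1
[8] 1|3|2|1
3|2|3|2
2|0|2|2
1|1|3|1
3|1|1|1
[9] 2|3|2|1
3|2|3|2
2|0|2|2
1|1|3|1
3|1|1|1
[10] 3|3|2|1
3|2|3|2
2|0|2|2
1|1|3|1
3|1|1|1
[11] 2|2|0|2
1|1|1|3
3|1|3|2
1|1|3|1
3|1|1|1
[12] 3|2|0|2
1|1|1|3
3|1|3|2
1|1|3|1
3|1|1|1
[13] 0|3|0|2
2|1|1|3
3|1|3|2
1|1|3|1
3|1|1|1

3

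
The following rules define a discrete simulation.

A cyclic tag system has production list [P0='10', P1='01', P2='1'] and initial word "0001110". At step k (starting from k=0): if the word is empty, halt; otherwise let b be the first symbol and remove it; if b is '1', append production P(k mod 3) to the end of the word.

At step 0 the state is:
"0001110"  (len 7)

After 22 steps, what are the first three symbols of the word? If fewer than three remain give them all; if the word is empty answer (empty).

k=0  "0001110"  (len 7)
k=1  "001110"  (len 6)
k=2  "01110"  (len 5)
k=3  "1110"  (len 4)
k=4  "11010"  (len 5)
k=5  "101001"  (len 6)
k=6  "010011"  (len 6)
k=7  "10011"  (len 5)
k=8  "001101"  (len 6)
k=9  "01101"  (len 5)
k=10  "1101"  (len 4)
k=11  "10101"  (len 5)
k=12  "01011"  (len 5)
k=13  "1011"  (len 4)
k=14  "01101"  (len 5)
k=15  "1101"  (len 4)
k=16  "10110"  (len 5)
k=17  "011001"  (len 6)
k=18  "11001"  (len 5)
k=19  "100110"  (len 6)
k=20  "0011001"  (len 7)
k=21  "011001"  (len 6)
k=22  "11001"  (len 5)

110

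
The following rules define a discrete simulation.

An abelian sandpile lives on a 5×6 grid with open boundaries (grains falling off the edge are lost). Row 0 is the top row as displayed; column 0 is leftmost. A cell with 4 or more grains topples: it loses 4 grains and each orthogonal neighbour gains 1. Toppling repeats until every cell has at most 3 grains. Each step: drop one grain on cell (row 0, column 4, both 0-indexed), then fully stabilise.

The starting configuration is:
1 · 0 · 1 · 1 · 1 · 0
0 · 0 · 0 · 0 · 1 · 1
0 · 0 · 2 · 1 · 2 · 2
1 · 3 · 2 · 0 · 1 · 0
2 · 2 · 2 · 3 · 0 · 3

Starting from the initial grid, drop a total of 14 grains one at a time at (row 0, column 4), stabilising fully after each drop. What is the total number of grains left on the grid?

39

gen 0: 1 · 0 · 1 · 1 · 1 · 0
0 · 0 · 0 · 0 · 1 · 1
0 · 0 · 2 · 1 · 2 · 2
1 · 3 · 2 · 0 · 1 · 0
2 · 2 · 2 · 3 · 0 · 3
gen 1: 1 · 0 · 1 · 1 · 2 · 0
0 · 0 · 0 · 0 · 1 · 1
0 · 0 · 2 · 1 · 2 · 2
1 · 3 · 2 · 0 · 1 · 0
2 · 2 · 2 · 3 · 0 · 3
gen 2: 1 · 0 · 1 · 1 · 3 · 0
0 · 0 · 0 · 0 · 1 · 1
0 · 0 · 2 · 1 · 2 · 2
1 · 3 · 2 · 0 · 1 · 0
2 · 2 · 2 · 3 · 0 · 3
gen 3: 1 · 0 · 1 · 2 · 0 · 1
0 · 0 · 0 · 0 · 2 · 1
0 · 0 · 2 · 1 · 2 · 2
1 · 3 · 2 · 0 · 1 · 0
2 · 2 · 2 · 3 · 0 · 3
gen 4: 1 · 0 · 1 · 2 · 1 · 1
0 · 0 · 0 · 0 · 2 · 1
0 · 0 · 2 · 1 · 2 · 2
1 · 3 · 2 · 0 · 1 · 0
2 · 2 · 2 · 3 · 0 · 3
gen 5: 1 · 0 · 1 · 2 · 2 · 1
0 · 0 · 0 · 0 · 2 · 1
0 · 0 · 2 · 1 · 2 · 2
1 · 3 · 2 · 0 · 1 · 0
2 · 2 · 2 · 3 · 0 · 3
gen 6: 1 · 0 · 1 · 2 · 3 · 1
0 · 0 · 0 · 0 · 2 · 1
0 · 0 · 2 · 1 · 2 · 2
1 · 3 · 2 · 0 · 1 · 0
2 · 2 · 2 · 3 · 0 · 3
gen 7: 1 · 0 · 1 · 3 · 0 · 2
0 · 0 · 0 · 0 · 3 · 1
0 · 0 · 2 · 1 · 2 · 2
1 · 3 · 2 · 0 · 1 · 0
2 · 2 · 2 · 3 · 0 · 3
gen 8: 1 · 0 · 1 · 3 · 1 · 2
0 · 0 · 0 · 0 · 3 · 1
0 · 0 · 2 · 1 · 2 · 2
1 · 3 · 2 · 0 · 1 · 0
2 · 2 · 2 · 3 · 0 · 3
gen 9: 1 · 0 · 1 · 3 · 2 · 2
0 · 0 · 0 · 0 · 3 · 1
0 · 0 · 2 · 1 · 2 · 2
1 · 3 · 2 · 0 · 1 · 0
2 · 2 · 2 · 3 · 0 · 3
gen 10: 1 · 0 · 1 · 3 · 3 · 2
0 · 0 · 0 · 0 · 3 · 1
0 · 0 · 2 · 1 · 2 · 2
1 · 3 · 2 · 0 · 1 · 0
2 · 2 · 2 · 3 · 0 · 3
gen 11: 1 · 0 · 2 · 0 · 2 · 3
0 · 0 · 0 · 2 · 0 · 2
0 · 0 · 2 · 1 · 3 · 2
1 · 3 · 2 · 0 · 1 · 0
2 · 2 · 2 · 3 · 0 · 3
gen 12: 1 · 0 · 2 · 0 · 3 · 3
0 · 0 · 0 · 2 · 0 · 2
0 · 0 · 2 · 1 · 3 · 2
1 · 3 · 2 · 0 · 1 · 0
2 · 2 · 2 · 3 · 0 · 3
gen 13: 1 · 0 · 2 · 1 · 1 · 0
0 · 0 · 0 · 2 · 1 · 3
0 · 0 · 2 · 1 · 3 · 2
1 · 3 · 2 · 0 · 1 · 0
2 · 2 · 2 · 3 · 0 · 3
gen 14: 1 · 0 · 2 · 1 · 2 · 0
0 · 0 · 0 · 2 · 1 · 3
0 · 0 · 2 · 1 · 3 · 2
1 · 3 · 2 · 0 · 1 · 0
2 · 2 · 2 · 3 · 0 · 3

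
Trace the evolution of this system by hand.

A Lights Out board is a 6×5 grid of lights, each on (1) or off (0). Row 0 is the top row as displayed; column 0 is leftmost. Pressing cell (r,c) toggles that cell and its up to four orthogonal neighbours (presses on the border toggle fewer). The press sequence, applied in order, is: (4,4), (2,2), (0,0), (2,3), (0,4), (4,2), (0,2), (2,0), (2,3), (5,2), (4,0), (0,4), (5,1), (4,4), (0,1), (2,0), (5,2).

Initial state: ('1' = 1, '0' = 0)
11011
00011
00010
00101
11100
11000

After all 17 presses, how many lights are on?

13

t=0: 11011
00011
00010
00101
11100
11000
t=1: 11011
00011
00010
00100
11111
11001
t=2: 11011
00111
01100
00000
11111
11001
t=3: 00011
10111
01100
00000
11111
11001
t=4: 00011
10101
01011
00010
11111
11001
t=5: 00000
10100
01011
00010
11111
11001
t=6: 00000
10100
01011
00110
10001
11101
t=7: 01110
10000
01011
00110
10001
11101
t=8: 01110
00000
10011
10110
10001
11101
t=9: 01110
00010
10100
10100
10001
11101
t=10: 01110
00010
10100
10100
10101
10011
t=11: 01110
00010
10100
00100
01101
00011
t=12: 01101
00011
10100
00100
01101
00011
t=13: 01101
00011
10100
00100
00101
11111
t=14: 01101
00011
10100
00101
00110
11110
t=15: 10001
01011
10100
00101
00110
11110
t=16: 10001
11011
01100
10101
00110
11110
t=17: 10001
11011
01100
10101
00010
10000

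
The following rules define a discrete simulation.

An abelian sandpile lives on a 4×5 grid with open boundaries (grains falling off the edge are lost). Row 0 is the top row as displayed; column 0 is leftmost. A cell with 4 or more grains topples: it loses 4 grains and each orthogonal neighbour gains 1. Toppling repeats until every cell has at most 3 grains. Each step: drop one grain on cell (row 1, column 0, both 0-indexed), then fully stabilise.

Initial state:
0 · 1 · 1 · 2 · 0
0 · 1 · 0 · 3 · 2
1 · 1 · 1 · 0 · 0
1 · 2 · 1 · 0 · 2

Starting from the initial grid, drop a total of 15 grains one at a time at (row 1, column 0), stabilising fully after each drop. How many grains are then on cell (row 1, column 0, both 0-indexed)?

0) 0 · 1 · 1 · 2 · 0
0 · 1 · 0 · 3 · 2
1 · 1 · 1 · 0 · 0
1 · 2 · 1 · 0 · 2
1) 0 · 1 · 1 · 2 · 0
1 · 1 · 0 · 3 · 2
1 · 1 · 1 · 0 · 0
1 · 2 · 1 · 0 · 2
2) 0 · 1 · 1 · 2 · 0
2 · 1 · 0 · 3 · 2
1 · 1 · 1 · 0 · 0
1 · 2 · 1 · 0 · 2
3) 0 · 1 · 1 · 2 · 0
3 · 1 · 0 · 3 · 2
1 · 1 · 1 · 0 · 0
1 · 2 · 1 · 0 · 2
4) 1 · 1 · 1 · 2 · 0
0 · 2 · 0 · 3 · 2
2 · 1 · 1 · 0 · 0
1 · 2 · 1 · 0 · 2
5) 1 · 1 · 1 · 2 · 0
1 · 2 · 0 · 3 · 2
2 · 1 · 1 · 0 · 0
1 · 2 · 1 · 0 · 2
6) 1 · 1 · 1 · 2 · 0
2 · 2 · 0 · 3 · 2
2 · 1 · 1 · 0 · 0
1 · 2 · 1 · 0 · 2
7) 1 · 1 · 1 · 2 · 0
3 · 2 · 0 · 3 · 2
2 · 1 · 1 · 0 · 0
1 · 2 · 1 · 0 · 2
8) 2 · 1 · 1 · 2 · 0
0 · 3 · 0 · 3 · 2
3 · 1 · 1 · 0 · 0
1 · 2 · 1 · 0 · 2
9) 2 · 1 · 1 · 2 · 0
1 · 3 · 0 · 3 · 2
3 · 1 · 1 · 0 · 0
1 · 2 · 1 · 0 · 2
10) 2 · 1 · 1 · 2 · 0
2 · 3 · 0 · 3 · 2
3 · 1 · 1 · 0 · 0
1 · 2 · 1 · 0 · 2
11) 2 · 1 · 1 · 2 · 0
3 · 3 · 0 · 3 · 2
3 · 1 · 1 · 0 · 0
1 · 2 · 1 · 0 · 2
12) 3 · 2 · 1 · 2 · 0
2 · 0 · 1 · 3 · 2
0 · 3 · 1 · 0 · 0
2 · 2 · 1 · 0 · 2
13) 3 · 2 · 1 · 2 · 0
3 · 0 · 1 · 3 · 2
0 · 3 · 1 · 0 · 0
2 · 2 · 1 · 0 · 2
14) 0 · 3 · 1 · 2 · 0
1 · 1 · 1 · 3 · 2
1 · 3 · 1 · 0 · 0
2 · 2 · 1 · 0 · 2
15) 0 · 3 · 1 · 2 · 0
2 · 1 · 1 · 3 · 2
1 · 3 · 1 · 0 · 0
2 · 2 · 1 · 0 · 2

2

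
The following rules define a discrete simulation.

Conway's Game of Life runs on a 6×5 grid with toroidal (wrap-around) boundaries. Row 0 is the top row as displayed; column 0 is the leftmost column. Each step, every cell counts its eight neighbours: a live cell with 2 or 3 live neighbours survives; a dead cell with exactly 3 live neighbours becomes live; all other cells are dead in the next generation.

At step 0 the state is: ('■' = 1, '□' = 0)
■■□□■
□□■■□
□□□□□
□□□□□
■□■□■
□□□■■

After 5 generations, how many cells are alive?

step 0: ■■□□■
□□■■□
□□□□□
□□□□□
■□■□■
□□□■■
step 1: ■■□□□
■■■■■
□□□□□
□□□□□
■□□□■
□□■□□
step 2: □□□□□
□□■■■
■■■■■
□□□□□
□□□□□
□□□□■
step 3: □□□□■
□□□□□
■■□□□
■■■■■
□□□□□
□□□□□
step 4: □□□□□
■□□□□
□□□■□
□□■■■
■■■■■
□□□□□
step 5: □□□□□
□□□□□
□□■■□
□□□□□
■■□□□
■■■■■

9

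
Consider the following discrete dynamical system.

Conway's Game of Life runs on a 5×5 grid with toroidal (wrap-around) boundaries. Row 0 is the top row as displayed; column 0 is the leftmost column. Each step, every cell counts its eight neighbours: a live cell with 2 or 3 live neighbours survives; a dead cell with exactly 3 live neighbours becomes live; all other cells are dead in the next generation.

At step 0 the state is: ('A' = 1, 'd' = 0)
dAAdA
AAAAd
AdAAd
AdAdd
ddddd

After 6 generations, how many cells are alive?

3

step 0: dAAdA
AAAAd
AdAAd
AdAdd
ddddd
step 1: ddddA
ddddd
Adddd
ddAAA
AdAAd
step 2: dddAA
ddddd
dddAA
AdAdd
AAAdd
step 3: AAAAA
ddddd
dddAA
AdAdd
AdAdd
step 4: AdAAA
dAddd
dddAA
AdAdd
ddddd
step 5: AAAAA
dAddd
AAAAA
dddAA
AdAdd
step 6: dddAA
ddddd
dAddd
ddddd
ddddd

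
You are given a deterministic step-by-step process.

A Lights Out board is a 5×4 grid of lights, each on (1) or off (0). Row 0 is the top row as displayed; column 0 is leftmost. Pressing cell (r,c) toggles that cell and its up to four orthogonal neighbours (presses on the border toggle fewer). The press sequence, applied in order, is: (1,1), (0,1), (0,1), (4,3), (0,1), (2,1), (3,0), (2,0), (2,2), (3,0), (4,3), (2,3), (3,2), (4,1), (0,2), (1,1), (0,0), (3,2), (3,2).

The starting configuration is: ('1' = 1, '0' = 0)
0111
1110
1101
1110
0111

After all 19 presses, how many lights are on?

step 0: 0111
1110
1101
1110
0111
step 1: 0011
0000
1001
1110
0111
step 2: 1101
0100
1001
1110
0111
step 3: 0011
0000
1001
1110
0111
step 4: 0011
0000
1001
1111
0100
step 5: 1101
0100
1001
1111
0100
step 6: 1101
0000
0111
1011
0100
step 7: 1101
0000
1111
0111
1100
step 8: 1101
1000
0011
1111
1100
step 9: 1101
1010
0100
1101
1100
step 10: 1101
1010
1100
0001
0100
step 11: 1101
1010
1100
0000
0111
step 12: 1101
1011
1111
0001
0111
step 13: 1101
1011
1101
0110
0101
step 14: 1101
1011
1101
0010
1011
step 15: 1010
1001
1101
0010
1011
step 16: 1110
0111
1001
0010
1011
step 17: 0010
1111
1001
0010
1011
step 18: 0010
1111
1011
0101
1001
step 19: 0010
1111
1001
0010
1011

11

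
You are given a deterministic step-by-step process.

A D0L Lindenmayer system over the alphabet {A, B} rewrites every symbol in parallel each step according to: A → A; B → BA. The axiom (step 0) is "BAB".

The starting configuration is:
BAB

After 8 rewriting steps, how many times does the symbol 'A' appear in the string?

17

step 0: BAB
step 1: BAABA
step 2: BAAABAA
step 3: BAAAABAAA
step 4: BAAAAABAAAA
step 5: BAAAAAABAAAAA
step 6: BAAAAAAABAAAAAA
step 7: BAAAAAAAABAAAAAAA
step 8: BAAAAAAAAABAAAAAAAA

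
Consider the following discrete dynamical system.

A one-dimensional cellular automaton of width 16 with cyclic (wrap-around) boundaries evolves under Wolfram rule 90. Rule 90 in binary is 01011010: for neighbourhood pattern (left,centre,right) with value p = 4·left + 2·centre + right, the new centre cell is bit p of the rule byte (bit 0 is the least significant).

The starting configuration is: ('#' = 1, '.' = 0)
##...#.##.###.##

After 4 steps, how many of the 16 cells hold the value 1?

gen 0: ##...#.##.###.##
gen 1: .##.#..##.#.#.#.
gen 2: ###..####......#
gen 3: ..####..##....##
gen 4: ###..######..###

12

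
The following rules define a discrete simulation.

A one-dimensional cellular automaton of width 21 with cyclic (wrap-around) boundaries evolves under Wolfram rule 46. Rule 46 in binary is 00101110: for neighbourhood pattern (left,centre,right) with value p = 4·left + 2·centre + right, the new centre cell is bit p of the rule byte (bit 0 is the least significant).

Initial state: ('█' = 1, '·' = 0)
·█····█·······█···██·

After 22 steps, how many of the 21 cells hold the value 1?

8

step 0: ·█····█·······█···██·
step 1: ██···██······██··██··
step 2: █···██······██··██··█
step 3: ···██······██··██··██
step 4: ··██······██··██··██·
step 5: ·██······██··██··██··
step 6: ██······██··██··██···
step 7: █······██··██··██···█
step 8: ······██··██··██···██
step 9: ·····██··██··██···██·
step 10: ····██··██··██···██··
step 11: ···██··██··██···██···
step 12: ··██··██··██···██····
step 13: ·██··██··██···██·····
step 14: ██··██··██···██······
step 15: █··██··██···██······█
step 16: ··██··██···██······██
step 17: ·██··██···██······██·
step 18: ██··██···██······██··
step 19: █··██···██······██··█
step 20: ··██···██······██··██
step 21: ·██···██······██··██·
step 22: ██···██······██··██··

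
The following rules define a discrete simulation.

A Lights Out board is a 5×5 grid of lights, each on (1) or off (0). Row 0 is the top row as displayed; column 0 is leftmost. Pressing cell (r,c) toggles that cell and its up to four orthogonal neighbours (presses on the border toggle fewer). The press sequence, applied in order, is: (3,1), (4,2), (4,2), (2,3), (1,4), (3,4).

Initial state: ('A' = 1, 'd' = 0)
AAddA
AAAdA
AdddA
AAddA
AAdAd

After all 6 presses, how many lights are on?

13

[0] AAddA
AAAdA
AdddA
AAddA
AAdAd
[1] AAddA
AAAdA
AAddA
ddAdA
AddAd
[2] AAddA
AAAdA
AAddA
ddddA
AAAdd
[3] AAddA
AAAdA
AAddA
ddAdA
AddAd
[4] AAddA
AAAAA
AAAAd
ddAAA
AddAd
[5] AAddd
AAAdd
AAAAA
ddAAA
AddAd
[6] AAddd
AAAdd
AAAAd
ddAdd
AddAA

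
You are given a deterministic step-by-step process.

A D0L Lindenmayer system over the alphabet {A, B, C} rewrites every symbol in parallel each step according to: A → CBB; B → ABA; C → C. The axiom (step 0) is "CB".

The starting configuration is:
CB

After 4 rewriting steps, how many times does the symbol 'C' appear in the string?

15

step 0: CB
step 1: CABA
step 2: CCBBABACBB
step 3: CCABAABACBBABACBBCABAABA
step 4: CCCBBABACBBCBBABACBBCABAABACBBABACBBCABAABACCBBABACBBCBBABACBB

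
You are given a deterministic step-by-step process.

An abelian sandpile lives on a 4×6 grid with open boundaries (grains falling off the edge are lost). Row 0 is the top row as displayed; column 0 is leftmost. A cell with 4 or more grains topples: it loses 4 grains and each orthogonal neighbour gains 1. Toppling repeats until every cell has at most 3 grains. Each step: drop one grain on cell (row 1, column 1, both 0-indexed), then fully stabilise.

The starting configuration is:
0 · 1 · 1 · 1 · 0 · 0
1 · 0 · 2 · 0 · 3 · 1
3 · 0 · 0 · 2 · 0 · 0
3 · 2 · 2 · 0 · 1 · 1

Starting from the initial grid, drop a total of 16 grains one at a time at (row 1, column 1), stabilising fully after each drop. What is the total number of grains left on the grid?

34

gen 0: 0 · 1 · 1 · 1 · 0 · 0
1 · 0 · 2 · 0 · 3 · 1
3 · 0 · 0 · 2 · 0 · 0
3 · 2 · 2 · 0 · 1 · 1
gen 1: 0 · 1 · 1 · 1 · 0 · 0
1 · 1 · 2 · 0 · 3 · 1
3 · 0 · 0 · 2 · 0 · 0
3 · 2 · 2 · 0 · 1 · 1
gen 2: 0 · 1 · 1 · 1 · 0 · 0
1 · 2 · 2 · 0 · 3 · 1
3 · 0 · 0 · 2 · 0 · 0
3 · 2 · 2 · 0 · 1 · 1
gen 3: 0 · 1 · 1 · 1 · 0 · 0
1 · 3 · 2 · 0 · 3 · 1
3 · 0 · 0 · 2 · 0 · 0
3 · 2 · 2 · 0 · 1 · 1
gen 4: 0 · 2 · 1 · 1 · 0 · 0
2 · 0 · 3 · 0 · 3 · 1
3 · 1 · 0 · 2 · 0 · 0
3 · 2 · 2 · 0 · 1 · 1
gen 5: 0 · 2 · 1 · 1 · 0 · 0
2 · 1 · 3 · 0 · 3 · 1
3 · 1 · 0 · 2 · 0 · 0
3 · 2 · 2 · 0 · 1 · 1
gen 6: 0 · 2 · 1 · 1 · 0 · 0
2 · 2 · 3 · 0 · 3 · 1
3 · 1 · 0 · 2 · 0 · 0
3 · 2 · 2 · 0 · 1 · 1
gen 7: 0 · 2 · 1 · 1 · 0 · 0
2 · 3 · 3 · 0 · 3 · 1
3 · 1 · 0 · 2 · 0 · 0
3 · 2 · 2 · 0 · 1 · 1
gen 8: 0 · 3 · 2 · 1 · 0 · 0
3 · 1 · 0 · 1 · 3 · 1
3 · 2 · 1 · 2 · 0 · 0
3 · 2 · 2 · 0 · 1 · 1
gen 9: 0 · 3 · 2 · 1 · 0 · 0
3 · 2 · 0 · 1 · 3 · 1
3 · 2 · 1 · 2 · 0 · 0
3 · 2 · 2 · 0 · 1 · 1
gen 10: 0 · 3 · 2 · 1 · 0 · 0
3 · 3 · 0 · 1 · 3 · 1
3 · 2 · 1 · 2 · 0 · 0
3 · 2 · 2 · 0 · 1 · 1
gen 11: 2 · 0 · 3 · 1 · 0 · 0
1 · 3 · 1 · 1 · 3 · 1
2 · 1 · 2 · 2 · 0 · 0
1 · 0 · 3 · 0 · 1 · 1
gen 12: 2 · 1 · 3 · 1 · 0 · 0
2 · 0 · 2 · 1 · 3 · 1
2 · 2 · 2 · 2 · 0 · 0
1 · 0 · 3 · 0 · 1 · 1
gen 13: 2 · 1 · 3 · 1 · 0 · 0
2 · 1 · 2 · 1 · 3 · 1
2 · 2 · 2 · 2 · 0 · 0
1 · 0 · 3 · 0 · 1 · 1
gen 14: 2 · 1 · 3 · 1 · 0 · 0
2 · 2 · 2 · 1 · 3 · 1
2 · 2 · 2 · 2 · 0 · 0
1 · 0 · 3 · 0 · 1 · 1
gen 15: 2 · 1 · 3 · 1 · 0 · 0
2 · 3 · 2 · 1 · 3 · 1
2 · 2 · 2 · 2 · 0 · 0
1 · 0 · 3 · 0 · 1 · 1
gen 16: 2 · 2 · 3 · 1 · 0 · 0
3 · 0 · 3 · 1 · 3 · 1
2 · 3 · 2 · 2 · 0 · 0
1 · 0 · 3 · 0 · 1 · 1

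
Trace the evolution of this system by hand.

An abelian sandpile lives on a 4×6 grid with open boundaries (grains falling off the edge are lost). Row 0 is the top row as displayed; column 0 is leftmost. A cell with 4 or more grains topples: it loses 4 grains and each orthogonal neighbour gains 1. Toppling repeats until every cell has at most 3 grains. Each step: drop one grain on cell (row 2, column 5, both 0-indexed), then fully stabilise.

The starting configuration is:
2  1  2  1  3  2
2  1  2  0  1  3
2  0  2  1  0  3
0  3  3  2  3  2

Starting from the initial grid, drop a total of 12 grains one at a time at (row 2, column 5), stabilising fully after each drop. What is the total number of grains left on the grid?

45

[0] 2  1  2  1  3  2
2  1  2  0  1  3
2  0  2  1  0  3
0  3  3  2  3  2
[1] 2  1  2  1  3  3
2  1  2  0  2  0
2  0  2  1  1  1
0  3  3  2  3  3
[2] 2  1  2  1  3  3
2  1  2  0  2  0
2  0  2  1  1  2
0  3  3  2  3  3
[3] 2  1  2  1  3  3
2  1  2  0  2  0
2  0  2  1  1  3
0  3  3  2  3  3
[4] 2  1  2  1  3  3
2  1  2  0  2  1
2  0  2  1  3  1
0  3  3  3  0  1
[5] 2  1  2  1  3  3
2  1  2  0  2  1
2  0  2  1  3  2
0  3  3  3  0  1
[6] 2  1  2  1  3  3
2  1  2  0  2  1
2  0  2  1  3  3
0  3  3  3  0  1
[7] 2  1  2  1  3  3
2  1  2  0  3  2
2  0  2  2  0  1
0  3  3  3  1  2
[8] 2  1  2  1  3  3
2  1  2  0  3  2
2  0  2  2  0  2
0  3  3  3  1  2
[9] 2  1  2  1  3  3
2  1  2  0  3  2
2  0  2  2  0  3
0  3  3  3  1  2
[10] 2  1  2  1  3  3
2  1  2  0  3  3
2  0  2  2  1  0
0  3  3  3  1  3
[11] 2  1  2  1  3  3
2  1  2  0  3  3
2  0  2  2  1  1
0  3  3  3  1  3
[12] 2  1  2  1  3  3
2  1  2  0  3  3
2  0  2  2  1  2
0  3  3  3  1  3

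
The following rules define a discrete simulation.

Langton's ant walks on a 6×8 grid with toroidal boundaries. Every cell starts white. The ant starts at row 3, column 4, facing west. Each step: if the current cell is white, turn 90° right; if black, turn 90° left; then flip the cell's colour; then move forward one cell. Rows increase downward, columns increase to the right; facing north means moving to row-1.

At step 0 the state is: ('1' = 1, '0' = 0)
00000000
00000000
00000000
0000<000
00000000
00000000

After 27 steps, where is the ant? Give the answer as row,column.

0) 00000000
00000000
00000000
0000<000
00000000
00000000
1) 00000000
00000000
0000^000
00001000
00000000
00000000
2) 00000000
00000000
00001>00
00001000
00000000
00000000
3) 00000000
00000000
00001100
00001v00
00000000
00000000
4) 00000000
00000000
00001100
0000<100
00000000
00000000
5) 00000000
00000000
00001100
00000100
0000v000
00000000
6) 00000000
00000000
00001100
00000100
000<1000
00000000
7) 00000000
00000000
00001100
000^0100
00011000
00000000
8) 00000000
00000000
00001100
0001>100
00011000
00000000
9) 00000000
00000000
00001100
00011100
0001v000
00000000
10) 00000000
00000000
00001100
00011100
00010>00
00000000
11) 00000000
00000000
00001100
00011100
00010100
00000v00
12) 00000000
00000000
00001100
00011100
00010100
0000<100
13) 00000000
00000000
00001100
00011100
0001^100
00001100
14) 00000000
00000000
00001100
00011100
00011>00
00001100
15) 00000000
00000000
00001100
00011^00
00011000
00001100
16) 00000000
00000000
00001100
0001<000
00011000
00001100
17) 00000000
00000000
00001100
00010000
0001v000
00001100
18) 00000000
00000000
00001100
00010000
00010>00
00001100
19) 00000000
00000000
00001100
00010000
00010100
00001v00
20) 00000000
00000000
00001100
00010000
00010100
000010>0
21) 000000v0
00000000
00001100
00010000
00010100
00001010
22) 00000<10
00000000
00001100
00010000
00010100
00001010
23) 00000110
00000000
00001100
00010000
00010100
00001^10
24) 00000110
00000000
00001100
00010000
00010100
000011>0
25) 00000110
00000000
00001100
00010000
000101^0
00001100
26) 00000110
00000000
00001100
00010000
0001011>
00001100
27) 00000110
00000000
00001100
00010000
00010111
0000110v

5,7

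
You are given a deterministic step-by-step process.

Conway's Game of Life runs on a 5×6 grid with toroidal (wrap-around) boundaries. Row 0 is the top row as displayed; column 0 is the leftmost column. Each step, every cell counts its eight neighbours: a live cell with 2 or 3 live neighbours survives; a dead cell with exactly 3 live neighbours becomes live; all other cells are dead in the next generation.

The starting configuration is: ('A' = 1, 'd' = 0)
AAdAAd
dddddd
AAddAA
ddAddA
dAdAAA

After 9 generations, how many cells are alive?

gen 0: AAdAAd
dddddd
AAddAA
ddAddA
dAdAAA
gen 1: AAdAdd
ddAAdd
AAddAA
ddAddd
dAdddd
gen 2: AAdAdd
dddAdd
AAddAA
ddAddA
AAdddd
gen 3: AAdddd
dddAdd
AAAAAA
ddAdAd
dddddA
gen 4: Addddd
dddAdd
AAdddA
ddAddd
AAdddA
gen 5: AAdddA
dAdddA
AAAddd
ddAddd
AAdddA
gen 6: ddAdAd
dddddA
AdAddd
ddAddA
ddAddA
gen 7: dddAAA
dAdAdA
AAdddA
AdAAdA
dAAdAA
gen 8: dAdddd
dAdAdd
dddAdd
dddAdd
dAdddd
gen 9: AAdddd
dddddd
dddAAd
ddAddd
ddAddd

6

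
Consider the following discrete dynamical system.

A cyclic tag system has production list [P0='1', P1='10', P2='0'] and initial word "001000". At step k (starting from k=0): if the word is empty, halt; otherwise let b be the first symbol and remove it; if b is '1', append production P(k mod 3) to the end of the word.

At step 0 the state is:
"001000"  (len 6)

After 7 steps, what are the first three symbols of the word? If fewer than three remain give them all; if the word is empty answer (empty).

t=0: "001000"  (len 6)
t=1: "01000"  (len 5)
t=2: "1000"  (len 4)
t=3: "0000"  (len 4)
t=4: "000"  (len 3)
t=5: "00"  (len 2)
t=6: "0"  (len 1)
t=7: (halted — word empty)

(empty)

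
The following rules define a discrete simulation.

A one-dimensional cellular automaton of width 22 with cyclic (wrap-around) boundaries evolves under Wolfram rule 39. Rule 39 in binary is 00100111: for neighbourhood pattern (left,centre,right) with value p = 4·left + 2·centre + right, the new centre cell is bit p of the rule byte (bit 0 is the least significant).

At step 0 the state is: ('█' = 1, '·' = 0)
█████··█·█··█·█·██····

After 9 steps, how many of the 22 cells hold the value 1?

0) █████··█·█··█·█·██····
1) ······████·█████···███
2) ·█████····█······██···
3) █······████·█████···██
4) ··█████····█······██··
5) ██······████·█████···█
6) ···█████····█······██·
7) ███······████·█████···
8) ····█████····█······██
9) ·███······████·█████··

12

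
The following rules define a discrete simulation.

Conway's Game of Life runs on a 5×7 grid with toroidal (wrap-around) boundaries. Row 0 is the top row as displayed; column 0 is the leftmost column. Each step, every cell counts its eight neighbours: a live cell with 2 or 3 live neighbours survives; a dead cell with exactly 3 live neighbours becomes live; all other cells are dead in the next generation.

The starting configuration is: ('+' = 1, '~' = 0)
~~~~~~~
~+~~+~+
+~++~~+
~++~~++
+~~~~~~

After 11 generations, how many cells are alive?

t=0: ~~~~~~~
~+~~+~+
+~++~~+
~++~~++
+~~~~~~
t=1: +~~~~~~
~+++~++
~~~++~~
~~++~+~
++~~~~+
t=2: ~~~~~+~
++++~++
~+~~~~+
++++~++
+++~~~+
t=3: ~~~+++~
~++~++~
~~~~~~~
~~~+~+~
~~~++~~
t=4: ~~~~~~~
~~+~~+~
~~++~+~
~~~+~~~
~~+~~~~
t=5: ~~~~~~~
~~+++~~
~~++~~~
~~~++~~
~~~~~~~
t=6: ~~~+~~~
~~+~+~~
~~~~~~~
~~+++~~
~~~~~~~
t=7: ~~~+~~~
~~~+~~~
~~+~+~~
~~~+~~~
~~+~+~~
t=8: ~~+++~~
~~+++~~
~~+~+~~
~~+~+~~
~~+~+~~
t=9: ~+~~~+~
~+~~~+~
~++~++~
~++~++~
~++~++~
t=10: ++~~~++
++~~~++
+~~~~~+
+~~~~~+
+~~~~~+
t=11: ~~~~~~~
~~~~~~~
~~~~~~~
~+~~~+~
~~~~~~~

2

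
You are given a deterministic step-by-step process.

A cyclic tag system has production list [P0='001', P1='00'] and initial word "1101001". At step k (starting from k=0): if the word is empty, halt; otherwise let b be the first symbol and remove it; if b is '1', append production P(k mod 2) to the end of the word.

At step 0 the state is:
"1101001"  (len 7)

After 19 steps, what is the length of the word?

3

k=0  "1101001"  (len 7)
k=1  "101001001"  (len 9)
k=2  "0100100100"  (len 10)
k=3  "100100100"  (len 9)
k=4  "0010010000"  (len 10)
k=5  "010010000"  (len 9)
k=6  "10010000"  (len 8)
k=7  "0010000001"  (len 10)
k=8  "010000001"  (len 9)
k=9  "10000001"  (len 8)
k=10  "000000100"  (len 9)
k=11  "00000100"  (len 8)
k=12  "0000100"  (len 7)
k=13  "000100"  (len 6)
k=14  "00100"  (len 5)
k=15  "0100"  (len 4)
k=16  "100"  (len 3)
k=17  "00001"  (len 5)
k=18  "0001"  (len 4)
k=19  "001"  (len 3)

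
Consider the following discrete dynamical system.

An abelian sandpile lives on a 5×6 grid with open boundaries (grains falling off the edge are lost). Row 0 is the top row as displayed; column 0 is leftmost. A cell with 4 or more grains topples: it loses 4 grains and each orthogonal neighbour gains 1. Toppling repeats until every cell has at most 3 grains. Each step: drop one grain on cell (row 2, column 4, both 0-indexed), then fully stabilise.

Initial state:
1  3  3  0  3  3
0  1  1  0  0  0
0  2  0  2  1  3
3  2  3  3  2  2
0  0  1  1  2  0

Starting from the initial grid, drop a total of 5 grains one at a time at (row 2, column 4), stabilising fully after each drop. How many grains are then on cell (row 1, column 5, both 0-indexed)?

k=0  1  3  3  0  3  3
0  1  1  0  0  0
0  2  0  2  1  3
3  2  3  3  2  2
0  0  1  1  2  0
k=1  1  3  3  0  3  3
0  1  1  0  0  0
0  2  0  2  2  3
3  2  3  3  2  2
0  0  1  1  2  0
k=2  1  3  3  0  3  3
0  1  1  0  0  0
0  2  0  2  3  3
3  2  3  3  2  2
0  0  1  1  2  0
k=3  1  3  3  0  3  3
0  1  1  0  1  1
0  2  0  3  1  0
3  2  3  3  3  3
0  0  1  1  2  0
k=4  1  3  3  0  3  3
0  1  1  0  1  1
0  2  0  3  2  0
3  2  3  3  3  3
0  0  1  1  2  0
k=5  1  3  3  0  3  3
0  1  1  0  1  1
0  2  0  3  3  0
3  2  3  3  3  3
0  0  1  1  2  0

1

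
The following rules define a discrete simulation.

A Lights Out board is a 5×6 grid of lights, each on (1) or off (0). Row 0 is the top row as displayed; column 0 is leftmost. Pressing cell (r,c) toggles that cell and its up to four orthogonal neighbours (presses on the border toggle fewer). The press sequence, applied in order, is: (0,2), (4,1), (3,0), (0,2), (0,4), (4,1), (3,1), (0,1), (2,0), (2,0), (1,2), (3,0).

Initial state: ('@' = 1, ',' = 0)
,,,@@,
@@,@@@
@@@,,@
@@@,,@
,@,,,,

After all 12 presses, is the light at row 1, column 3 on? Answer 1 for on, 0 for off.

[0] ,,,@@,
@@,@@@
@@@,,@
@@@,,@
,@,,,,
[1] ,@@,@,
@@@@@@
@@@,,@
@@@,,@
,@,,,,
[2] ,@@,@,
@@@@@@
@@@,,@
@,@,,@
@,@,,,
[3] ,@@,@,
@@@@@@
,@@,,@
,@@,,@
,,@,,,
[4] ,,,@@,
@@,@@@
,@@,,@
,@@,,@
,,@,,,
[5] ,,,,,@
@@,@,@
,@@,,@
,@@,,@
,,@,,,
[6] ,,,,,@
@@,@,@
,@@,,@
,,@,,@
@@,,,,
[7] ,,,,,@
@@,@,@
,,@,,@
@@,,,@
@,,,,,
[8] @@@,,@
@,,@,@
,,@,,@
@@,,,@
@,,,,,
[9] @@@,,@
,,,@,@
@@@,,@
,@,,,@
@,,,,,
[10] @@@,,@
@,,@,@
,,@,,@
@@,,,@
@,,,,,
[11] @@,,,@
@@@,,@
,,,,,@
@@,,,@
@,,,,,
[12] @@,,,@
@@@,,@
@,,,,@
,,,,,@
,,,,,,

0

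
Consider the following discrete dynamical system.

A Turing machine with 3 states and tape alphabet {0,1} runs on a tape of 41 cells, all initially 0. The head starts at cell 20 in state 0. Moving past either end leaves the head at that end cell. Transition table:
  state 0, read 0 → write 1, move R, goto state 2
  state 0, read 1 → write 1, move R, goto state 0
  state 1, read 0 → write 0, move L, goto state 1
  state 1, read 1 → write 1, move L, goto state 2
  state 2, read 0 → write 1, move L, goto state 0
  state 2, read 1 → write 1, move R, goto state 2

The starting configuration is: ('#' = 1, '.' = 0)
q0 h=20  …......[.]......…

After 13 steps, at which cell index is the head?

t=0: q0 h=20  …......[.]......…
t=1: q2 h=21  ….....#[.]......…
t=2: q0 h=20  …......[#]#.....…
t=3: q0 h=21  ….....#[#]......…
t=4: q0 h=22  …....##[.]......…
t=5: q2 h=23  …...###[.]......…
t=6: q0 h=22  …....##[#]#.....…
t=7: q0 h=23  …...###[#]......…
t=8: q0 h=24  …..####[.]......…
t=9: q2 h=25  ….#####[.]......…
t=10: q0 h=24  …..####[#]#.....…
t=11: q0 h=25  ….#####[#]......…
t=12: q0 h=26  …######[.]......…
t=13: q2 h=27  …######[.]......…

27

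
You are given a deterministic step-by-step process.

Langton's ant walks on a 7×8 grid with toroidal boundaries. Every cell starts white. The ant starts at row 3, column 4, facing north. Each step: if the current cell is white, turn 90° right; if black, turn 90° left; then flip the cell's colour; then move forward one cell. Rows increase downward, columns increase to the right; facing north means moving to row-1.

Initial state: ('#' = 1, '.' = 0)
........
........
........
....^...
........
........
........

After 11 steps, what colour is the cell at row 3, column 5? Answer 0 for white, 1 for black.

1

t=0: ........
........
........
....^...
........
........
........
t=1: ........
........
........
....#>..
........
........
........
t=2: ........
........
........
....##..
.....v..
........
........
t=3: ........
........
........
....##..
....<#..
........
........
t=4: ........
........
........
....^#..
....##..
........
........
t=5: ........
........
........
...<.#..
....##..
........
........
t=6: ........
........
...^....
...#.#..
....##..
........
........
t=7: ........
........
...#>...
...#.#..
....##..
........
........
t=8: ........
........
...##...
...#v#..
....##..
........
........
t=9: ........
........
...##...
...<##..
....##..
........
........
t=10: ........
........
...##...
....##..
...v##..
........
........
t=11: ........
........
...##...
....##..
..<###..
........
........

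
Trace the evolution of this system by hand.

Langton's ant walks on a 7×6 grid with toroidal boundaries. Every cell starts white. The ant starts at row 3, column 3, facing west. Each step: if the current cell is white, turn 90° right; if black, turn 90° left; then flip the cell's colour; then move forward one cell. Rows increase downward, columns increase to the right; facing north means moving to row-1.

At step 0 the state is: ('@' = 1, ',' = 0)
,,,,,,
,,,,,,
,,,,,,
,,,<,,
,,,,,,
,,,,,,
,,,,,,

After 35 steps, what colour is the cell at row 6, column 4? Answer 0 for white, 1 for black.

k=0  ,,,,,,
,,,,,,
,,,,,,
,,,<,,
,,,,,,
,,,,,,
,,,,,,
k=1  ,,,,,,
,,,,,,
,,,^,,
,,,@,,
,,,,,,
,,,,,,
,,,,,,
k=2  ,,,,,,
,,,,,,
,,,@>,
,,,@,,
,,,,,,
,,,,,,
,,,,,,
k=3  ,,,,,,
,,,,,,
,,,@@,
,,,@v,
,,,,,,
,,,,,,
,,,,,,
k=4  ,,,,,,
,,,,,,
,,,@@,
,,,<@,
,,,,,,
,,,,,,
,,,,,,
k=5  ,,,,,,
,,,,,,
,,,@@,
,,,,@,
,,,v,,
,,,,,,
,,,,,,
k=6  ,,,,,,
,,,,,,
,,,@@,
,,,,@,
,,<@,,
,,,,,,
,,,,,,
k=7  ,,,,,,
,,,,,,
,,,@@,
,,^,@,
,,@@,,
,,,,,,
,,,,,,
k=8  ,,,,,,
,,,,,,
,,,@@,
,,@>@,
,,@@,,
,,,,,,
,,,,,,
k=9  ,,,,,,
,,,,,,
,,,@@,
,,@@@,
,,@v,,
,,,,,,
,,,,,,
k=10  ,,,,,,
,,,,,,
,,,@@,
,,@@@,
,,@,>,
,,,,,,
,,,,,,
k=11  ,,,,,,
,,,,,,
,,,@@,
,,@@@,
,,@,@,
,,,,v,
,,,,,,
k=12  ,,,,,,
,,,,,,
,,,@@,
,,@@@,
,,@,@,
,,,<@,
,,,,,,
k=13  ,,,,,,
,,,,,,
,,,@@,
,,@@@,
,,@^@,
,,,@@,
,,,,,,
k=14  ,,,,,,
,,,,,,
,,,@@,
,,@@@,
,,@@>,
,,,@@,
,,,,,,
k=15  ,,,,,,
,,,,,,
,,,@@,
,,@@^,
,,@@,,
,,,@@,
,,,,,,
k=16  ,,,,,,
,,,,,,
,,,@@,
,,@<,,
,,@@,,
,,,@@,
,,,,,,
k=17  ,,,,,,
,,,,,,
,,,@@,
,,@,,,
,,@v,,
,,,@@,
,,,,,,
k=18  ,,,,,,
,,,,,,
,,,@@,
,,@,,,
,,@,>,
,,,@@,
,,,,,,
k=19  ,,,,,,
,,,,,,
,,,@@,
,,@,,,
,,@,@,
,,,@v,
,,,,,,
k=20  ,,,,,,
,,,,,,
,,,@@,
,,@,,,
,,@,@,
,,,@,>
,,,,,,
k=21  ,,,,,,
,,,,,,
,,,@@,
,,@,,,
,,@,@,
,,,@,@
,,,,,v
k=22  ,,,,,,
,,,,,,
,,,@@,
,,@,,,
,,@,@,
,,,@,@
,,,,<@
k=23  ,,,,,,
,,,,,,
,,,@@,
,,@,,,
,,@,@,
,,,@^@
,,,,@@
k=24  ,,,,,,
,,,,,,
,,,@@,
,,@,,,
,,@,@,
,,,@@>
,,,,@@
k=25  ,,,,,,
,,,,,,
,,,@@,
,,@,,,
,,@,@^
,,,@@,
,,,,@@
k=26  ,,,,,,
,,,,,,
,,,@@,
,,@,,,
>,@,@@
,,,@@,
,,,,@@
k=27  ,,,,,,
,,,,,,
,,,@@,
,,@,,,
@,@,@@
v,,@@,
,,,,@@
k=28  ,,,,,,
,,,,,,
,,,@@,
,,@,,,
@,@,@@
@,,@@<
,,,,@@
k=29  ,,,,,,
,,,,,,
,,,@@,
,,@,,,
@,@,@^
@,,@@@
,,,,@@
k=30  ,,,,,,
,,,,,,
,,,@@,
,,@,,,
@,@,<,
@,,@@@
,,,,@@
k=31  ,,,,,,
,,,,,,
,,,@@,
,,@,,,
@,@,,,
@,,@v@
,,,,@@
k=32  ,,,,,,
,,,,,,
,,,@@,
,,@,,,
@,@,,,
@,,@,>
,,,,@@
k=33  ,,,,,,
,,,,,,
,,,@@,
,,@,,,
@,@,,^
@,,@,,
,,,,@@
k=34  ,,,,,,
,,,,,,
,,,@@,
,,@,,,
>,@,,@
@,,@,,
,,,,@@
k=35  ,,,,,,
,,,,,,
,,,@@,
^,@,,,
,,@,,@
@,,@,,
,,,,@@

1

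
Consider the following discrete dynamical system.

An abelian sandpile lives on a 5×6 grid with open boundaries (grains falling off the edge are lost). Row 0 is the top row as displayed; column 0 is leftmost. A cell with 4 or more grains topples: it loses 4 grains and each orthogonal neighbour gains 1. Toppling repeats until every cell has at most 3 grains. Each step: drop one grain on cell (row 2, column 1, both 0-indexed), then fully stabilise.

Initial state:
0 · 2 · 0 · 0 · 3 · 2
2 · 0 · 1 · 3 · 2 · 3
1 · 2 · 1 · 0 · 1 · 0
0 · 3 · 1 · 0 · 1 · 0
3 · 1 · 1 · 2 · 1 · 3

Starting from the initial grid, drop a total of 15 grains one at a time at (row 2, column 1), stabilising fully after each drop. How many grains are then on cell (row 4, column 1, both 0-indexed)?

3

t=0: 0 · 2 · 0 · 0 · 3 · 2
2 · 0 · 1 · 3 · 2 · 3
1 · 2 · 1 · 0 · 1 · 0
0 · 3 · 1 · 0 · 1 · 0
3 · 1 · 1 · 2 · 1 · 3
t=1: 0 · 2 · 0 · 0 · 3 · 2
2 · 0 · 1 · 3 · 2 · 3
1 · 3 · 1 · 0 · 1 · 0
0 · 3 · 1 · 0 · 1 · 0
3 · 1 · 1 · 2 · 1 · 3
t=2: 0 · 2 · 0 · 0 · 3 · 2
2 · 1 · 1 · 3 · 2 · 3
2 · 1 · 2 · 0 · 1 · 0
1 · 0 · 2 · 0 · 1 · 0
3 · 2 · 1 · 2 · 1 · 3
t=3: 0 · 2 · 0 · 0 · 3 · 2
2 · 1 · 1 · 3 · 2 · 3
2 · 2 · 2 · 0 · 1 · 0
1 · 0 · 2 · 0 · 1 · 0
3 · 2 · 1 · 2 · 1 · 3
t=4: 0 · 2 · 0 · 0 · 3 · 2
2 · 1 · 1 · 3 · 2 · 3
2 · 3 · 2 · 0 · 1 · 0
1 · 0 · 2 · 0 · 1 · 0
3 · 2 · 1 · 2 · 1 · 3
t=5: 0 · 2 · 0 · 0 · 3 · 2
2 · 2 · 1 · 3 · 2 · 3
3 · 0 · 3 · 0 · 1 · 0
1 · 1 · 2 · 0 · 1 · 0
3 · 2 · 1 · 2 · 1 · 3
t=6: 0 · 2 · 0 · 0 · 3 · 2
2 · 2 · 1 · 3 · 2 · 3
3 · 1 · 3 · 0 · 1 · 0
1 · 1 · 2 · 0 · 1 · 0
3 · 2 · 1 · 2 · 1 · 3
t=7: 0 · 2 · 0 · 0 · 3 · 2
2 · 2 · 1 · 3 · 2 · 3
3 · 2 · 3 · 0 · 1 · 0
1 · 1 · 2 · 0 · 1 · 0
3 · 2 · 1 · 2 · 1 · 3
t=8: 0 · 2 · 0 · 0 · 3 · 2
2 · 2 · 1 · 3 · 2 · 3
3 · 3 · 3 · 0 · 1 · 0
1 · 1 · 2 · 0 · 1 · 0
3 · 2 · 1 · 2 · 1 · 3
t=9: 0 · 2 · 0 · 0 · 3 · 2
3 · 3 · 2 · 3 · 2 · 3
0 · 2 · 0 · 1 · 1 · 0
2 · 2 · 3 · 0 · 1 · 0
3 · 2 · 1 · 2 · 1 · 3
t=10: 0 · 2 · 0 · 0 · 3 · 2
3 · 3 · 2 · 3 · 2 · 3
0 · 3 · 0 · 1 · 1 · 0
2 · 2 · 3 · 0 · 1 · 0
3 · 2 · 1 · 2 · 1 · 3
t=11: 1 · 3 · 0 · 0 · 3 · 2
0 · 1 · 3 · 3 · 2 · 3
2 · 1 · 1 · 1 · 1 · 0
2 · 3 · 3 · 0 · 1 · 0
3 · 2 · 1 · 2 · 1 · 3
t=12: 1 · 3 · 0 · 0 · 3 · 2
0 · 1 · 3 · 3 · 2 · 3
2 · 2 · 1 · 1 · 1 · 0
2 · 3 · 3 · 0 · 1 · 0
3 · 2 · 1 · 2 · 1 · 3
t=13: 1 · 3 · 0 · 0 · 3 · 2
0 · 1 · 3 · 3 · 2 · 3
2 · 3 · 1 · 1 · 1 · 0
2 · 3 · 3 · 0 · 1 · 0
3 · 2 · 1 · 2 · 1 · 3
t=14: 1 · 3 · 0 · 0 · 3 · 2
0 · 2 · 3 · 3 · 2 · 3
3 · 1 · 3 · 1 · 1 · 0
3 · 1 · 0 · 1 · 1 · 0
3 · 3 · 2 · 2 · 1 · 3
t=15: 1 · 3 · 0 · 0 · 3 · 2
0 · 2 · 3 · 3 · 2 · 3
3 · 2 · 3 · 1 · 1 · 0
3 · 1 · 0 · 1 · 1 · 0
3 · 3 · 2 · 2 · 1 · 3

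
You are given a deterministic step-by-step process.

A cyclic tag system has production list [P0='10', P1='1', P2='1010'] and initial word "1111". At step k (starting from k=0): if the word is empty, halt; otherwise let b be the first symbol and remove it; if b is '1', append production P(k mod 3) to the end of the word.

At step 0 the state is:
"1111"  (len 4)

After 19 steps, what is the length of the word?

14

t=0: "1111"  (len 4)
t=1: "11110"  (len 5)
t=2: "11101"  (len 5)
t=3: "11011010"  (len 8)
t=4: "101101010"  (len 9)
t=5: "011010101"  (len 9)
t=6: "11010101"  (len 8)
t=7: "101010110"  (len 9)
t=8: "010101101"  (len 9)
t=9: "10101101"  (len 8)
t=10: "010110110"  (len 9)
t=11: "10110110"  (len 8)
t=12: "01101101010"  (len 11)
t=13: "1101101010"  (len 10)
t=14: "1011010101"  (len 10)
t=15: "0110101011010"  (len 13)
t=16: "110101011010"  (len 12)
t=17: "101010110101"  (len 12)
t=18: "010101101011010"  (len 15)
t=19: "10101101011010"  (len 14)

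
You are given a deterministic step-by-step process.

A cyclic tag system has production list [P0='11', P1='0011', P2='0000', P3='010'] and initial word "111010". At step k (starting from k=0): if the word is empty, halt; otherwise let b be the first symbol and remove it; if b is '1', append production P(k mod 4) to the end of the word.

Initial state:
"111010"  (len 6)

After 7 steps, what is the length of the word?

15

step 0: "111010"  (len 6)
step 1: "1101011"  (len 7)
step 2: "1010110011"  (len 10)
step 3: "0101100110000"  (len 13)
step 4: "101100110000"  (len 12)
step 5: "0110011000011"  (len 13)
step 6: "110011000011"  (len 12)
step 7: "100110000110000"  (len 15)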